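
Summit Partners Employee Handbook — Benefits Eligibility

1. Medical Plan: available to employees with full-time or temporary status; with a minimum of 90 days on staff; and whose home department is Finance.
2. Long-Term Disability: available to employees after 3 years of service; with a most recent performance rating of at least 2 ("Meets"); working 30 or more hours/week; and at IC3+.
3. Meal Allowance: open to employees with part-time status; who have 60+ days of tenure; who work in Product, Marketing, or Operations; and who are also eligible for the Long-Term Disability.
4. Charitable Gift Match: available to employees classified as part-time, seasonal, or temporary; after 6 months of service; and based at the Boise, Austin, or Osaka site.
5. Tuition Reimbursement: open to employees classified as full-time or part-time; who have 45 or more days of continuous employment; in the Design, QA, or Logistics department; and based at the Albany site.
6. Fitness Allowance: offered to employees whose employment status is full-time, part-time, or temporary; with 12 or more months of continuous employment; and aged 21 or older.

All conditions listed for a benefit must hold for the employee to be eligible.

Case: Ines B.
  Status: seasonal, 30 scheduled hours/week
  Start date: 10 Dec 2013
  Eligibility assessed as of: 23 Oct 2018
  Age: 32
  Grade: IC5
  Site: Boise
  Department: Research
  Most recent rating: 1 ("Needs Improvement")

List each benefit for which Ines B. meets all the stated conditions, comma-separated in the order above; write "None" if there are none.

Service from 10 Dec 2013 to 23 Oct 2018: 1778 days.
Medical Plan — status seasonal ✗ (requires full-time or temporary) → not eligible.
Long-Term Disability — service 1778 days ≥ 3 years (≈1095 days) ✓; rating 1 < 2 ✗ → not eligible.
Meal Allowance — status seasonal ✗ (requires part-time) → not eligible.
Charitable Gift Match — status seasonal ✓; service 1778 days ≥ 6 months (≈180 days) ✓; site Boise ✓ → eligible.
Tuition Reimbursement — status seasonal ✗ (requires full-time or part-time) → not eligible.
Fitness Allowance — status seasonal ✗ (requires full-time, part-time, or temporary) → not eligible.

Charitable Gift Match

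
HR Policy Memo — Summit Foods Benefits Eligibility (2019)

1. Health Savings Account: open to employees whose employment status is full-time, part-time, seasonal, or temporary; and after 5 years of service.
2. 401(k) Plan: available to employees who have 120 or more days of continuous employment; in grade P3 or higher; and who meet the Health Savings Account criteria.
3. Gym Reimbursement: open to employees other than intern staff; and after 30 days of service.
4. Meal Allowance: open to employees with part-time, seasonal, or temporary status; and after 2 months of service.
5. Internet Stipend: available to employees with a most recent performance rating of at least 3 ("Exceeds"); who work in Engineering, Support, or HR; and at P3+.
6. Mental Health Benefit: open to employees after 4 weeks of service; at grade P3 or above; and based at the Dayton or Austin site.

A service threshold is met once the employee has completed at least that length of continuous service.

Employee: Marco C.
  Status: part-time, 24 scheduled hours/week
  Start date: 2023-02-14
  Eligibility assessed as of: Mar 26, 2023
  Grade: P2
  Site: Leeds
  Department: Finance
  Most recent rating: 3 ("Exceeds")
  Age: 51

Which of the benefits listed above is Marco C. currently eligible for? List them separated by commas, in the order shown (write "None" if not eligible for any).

Service from 2023-02-14 to Mar 26, 2023: 40 days.
Health Savings Account — status part-time ✓; service 40 days < 5 years (≈1825 days) ✗ → not eligible.
401(k) Plan — service 40 days < 120 days ✗ → not eligible.
Gym Reimbursement — status part-time ✓ (not excluded); service 40 days ≥ 30 days ✓ → eligible.
Meal Allowance — status part-time ✓; service 40 days < 2 months (≈60 days) ✗ → not eligible.
Internet Stipend — rating 3 ≥ 3 ✓; dept Finance ✗ → not eligible.
Mental Health Benefit — service 40 days ≥ 4 weeks (≈28 days) ✓; grade P2 < P3 ✗ → not eligible.

Gym Reimbursement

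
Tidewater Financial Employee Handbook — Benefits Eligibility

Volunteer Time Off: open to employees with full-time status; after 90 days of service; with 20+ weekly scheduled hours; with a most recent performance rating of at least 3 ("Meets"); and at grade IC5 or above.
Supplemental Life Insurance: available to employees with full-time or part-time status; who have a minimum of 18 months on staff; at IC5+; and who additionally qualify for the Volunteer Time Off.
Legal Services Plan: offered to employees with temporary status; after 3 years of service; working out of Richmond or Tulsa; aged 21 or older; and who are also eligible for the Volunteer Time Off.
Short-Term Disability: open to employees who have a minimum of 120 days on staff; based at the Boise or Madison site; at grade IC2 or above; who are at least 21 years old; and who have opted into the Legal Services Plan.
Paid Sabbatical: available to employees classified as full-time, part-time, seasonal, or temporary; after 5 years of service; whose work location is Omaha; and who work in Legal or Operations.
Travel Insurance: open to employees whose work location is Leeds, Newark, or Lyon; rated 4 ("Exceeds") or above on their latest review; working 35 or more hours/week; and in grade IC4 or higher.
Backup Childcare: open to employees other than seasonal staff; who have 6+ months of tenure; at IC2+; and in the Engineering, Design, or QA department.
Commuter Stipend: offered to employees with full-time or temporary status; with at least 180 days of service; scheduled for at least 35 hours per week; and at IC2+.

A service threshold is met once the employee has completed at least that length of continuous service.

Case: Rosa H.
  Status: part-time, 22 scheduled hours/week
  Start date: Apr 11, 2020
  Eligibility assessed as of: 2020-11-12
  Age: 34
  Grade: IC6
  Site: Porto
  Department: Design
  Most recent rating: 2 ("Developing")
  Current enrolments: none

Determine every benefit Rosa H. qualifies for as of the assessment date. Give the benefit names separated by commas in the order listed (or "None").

Service from Apr 11, 2020 to 2020-11-12: 215 days.
Volunteer Time Off — status part-time ✗ (requires full-time) → not eligible.
Supplemental Life Insurance — status part-time ✓; service 215 days < 18 months (≈540 days) ✗ → not eligible.
Legal Services Plan — status part-time ✗ (requires temporary) → not eligible.
Short-Term Disability — service 215 days ≥ 120 days ✓; site Porto ✗ (not Boise or Madison) → not eligible.
Paid Sabbatical — status part-time ✓; service 215 days < 5 years (≈1825 days) ✗ → not eligible.
Travel Insurance — site Porto ✗ (not Leeds, Newark, or Lyon) → not eligible.
Backup Childcare — status part-time ✓ (not excluded); service 215 days ≥ 6 months (≈180 days) ✓; grade IC6 ≥ IC2 ✓; dept Design ✓ → eligible.
Commuter Stipend — status part-time ✗ (requires full-time or temporary) → not eligible.

Backup Childcare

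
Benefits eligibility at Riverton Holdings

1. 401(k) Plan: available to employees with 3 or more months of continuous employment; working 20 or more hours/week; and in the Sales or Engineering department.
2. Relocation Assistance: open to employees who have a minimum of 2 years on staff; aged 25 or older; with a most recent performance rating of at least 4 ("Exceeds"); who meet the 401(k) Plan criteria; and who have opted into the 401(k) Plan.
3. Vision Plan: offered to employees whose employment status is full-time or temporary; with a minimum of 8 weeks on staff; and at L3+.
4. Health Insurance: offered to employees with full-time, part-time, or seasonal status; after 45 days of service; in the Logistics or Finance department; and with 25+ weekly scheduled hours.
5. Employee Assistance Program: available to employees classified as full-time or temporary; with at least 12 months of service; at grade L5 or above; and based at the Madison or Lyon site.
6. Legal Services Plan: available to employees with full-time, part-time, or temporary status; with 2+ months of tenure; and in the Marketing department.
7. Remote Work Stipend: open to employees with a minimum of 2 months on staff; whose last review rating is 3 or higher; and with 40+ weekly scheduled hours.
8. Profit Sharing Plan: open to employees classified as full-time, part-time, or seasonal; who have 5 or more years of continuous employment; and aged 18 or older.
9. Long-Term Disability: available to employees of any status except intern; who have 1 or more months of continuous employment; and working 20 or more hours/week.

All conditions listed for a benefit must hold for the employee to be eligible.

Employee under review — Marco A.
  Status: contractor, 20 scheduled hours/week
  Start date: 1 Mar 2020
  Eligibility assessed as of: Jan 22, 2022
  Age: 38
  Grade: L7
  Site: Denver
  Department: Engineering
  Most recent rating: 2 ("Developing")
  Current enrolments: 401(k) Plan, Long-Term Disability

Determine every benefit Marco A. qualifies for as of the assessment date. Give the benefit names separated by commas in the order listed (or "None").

Service from 1 Mar 2020 to Jan 22, 2022: 692 days.
401(k) Plan — service 692 days ≥ 3 months (≈90 days) ✓; 20 hrs/wk ≥ 20 ✓; dept Engineering ✓ → eligible.
Relocation Assistance — service 692 days < 2 years (≈730 days) ✗ → not eligible.
Vision Plan — status contractor ✗ (requires full-time or temporary) → not eligible.
Health Insurance — status contractor ✗ (requires full-time, part-time, or seasonal) → not eligible.
Employee Assistance Program — status contractor ✗ (requires full-time or temporary) → not eligible.
Legal Services Plan — status contractor ✗ (requires full-time, part-time, or temporary) → not eligible.
Remote Work Stipend — service 692 days ≥ 2 months (≈60 days) ✓; rating 2 < 3 ✗ → not eligible.
Profit Sharing Plan — status contractor ✗ (requires full-time, part-time, or seasonal) → not eligible.
Long-Term Disability — status contractor ✓ (not excluded); service 692 days ≥ 1 month (≈30 days) ✓; 20 hrs/wk ≥ 20 ✓ → eligible.

401(k) Plan, Long-Term Disability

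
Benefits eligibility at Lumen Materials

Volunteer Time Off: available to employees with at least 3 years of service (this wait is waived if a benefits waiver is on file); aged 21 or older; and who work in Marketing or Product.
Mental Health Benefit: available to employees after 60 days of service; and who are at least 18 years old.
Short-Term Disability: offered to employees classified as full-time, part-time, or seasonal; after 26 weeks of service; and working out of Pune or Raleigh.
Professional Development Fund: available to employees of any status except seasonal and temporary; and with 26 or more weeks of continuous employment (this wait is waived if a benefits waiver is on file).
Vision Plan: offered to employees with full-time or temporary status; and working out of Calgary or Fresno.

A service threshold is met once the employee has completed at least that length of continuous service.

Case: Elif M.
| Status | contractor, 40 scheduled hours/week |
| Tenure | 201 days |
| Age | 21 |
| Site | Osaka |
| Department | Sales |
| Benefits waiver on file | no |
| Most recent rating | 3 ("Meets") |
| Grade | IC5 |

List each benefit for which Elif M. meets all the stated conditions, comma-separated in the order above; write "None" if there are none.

Mental Health Benefit, Professional Development Fund

Volunteer Time Off — no waiver, service 201 days < 3 years (≈1095 days) ✗ → not eligible.
Mental Health Benefit — service 201 days ≥ 60 days ✓; age 21 ≥ 18 ✓ → eligible.
Short-Term Disability — status contractor ✗ (requires full-time, part-time, or seasonal) → not eligible.
Professional Development Fund — status contractor ✓ (not excluded); no waiver, service 201 days ≥ 26 weeks (≈182 days) ✓ → eligible.
Vision Plan — status contractor ✗ (requires full-time or temporary) → not eligible.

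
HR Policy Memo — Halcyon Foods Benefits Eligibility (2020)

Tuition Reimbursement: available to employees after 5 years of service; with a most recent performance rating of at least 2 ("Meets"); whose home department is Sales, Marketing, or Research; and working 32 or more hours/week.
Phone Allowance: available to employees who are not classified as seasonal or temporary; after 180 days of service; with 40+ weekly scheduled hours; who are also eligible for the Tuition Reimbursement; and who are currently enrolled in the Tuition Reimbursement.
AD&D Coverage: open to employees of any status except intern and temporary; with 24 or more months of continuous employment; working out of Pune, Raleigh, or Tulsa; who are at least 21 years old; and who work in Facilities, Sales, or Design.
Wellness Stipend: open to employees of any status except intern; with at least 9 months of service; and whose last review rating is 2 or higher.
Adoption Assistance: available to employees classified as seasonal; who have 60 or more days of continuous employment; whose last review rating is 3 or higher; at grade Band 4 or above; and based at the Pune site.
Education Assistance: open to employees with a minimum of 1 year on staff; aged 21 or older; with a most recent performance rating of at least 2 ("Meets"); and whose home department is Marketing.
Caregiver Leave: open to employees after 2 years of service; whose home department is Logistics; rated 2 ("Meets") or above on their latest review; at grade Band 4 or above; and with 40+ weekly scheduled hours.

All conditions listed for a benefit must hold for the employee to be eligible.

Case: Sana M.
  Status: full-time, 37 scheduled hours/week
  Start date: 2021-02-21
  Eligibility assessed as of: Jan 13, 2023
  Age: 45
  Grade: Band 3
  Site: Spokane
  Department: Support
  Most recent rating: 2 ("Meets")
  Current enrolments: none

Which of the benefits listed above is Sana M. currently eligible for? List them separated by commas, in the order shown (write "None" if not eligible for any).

Wellness Stipend

Service from 2021-02-21 to Jan 13, 2023: 691 days.
Tuition Reimbursement — service 691 days < 5 years (≈1825 days) ✗ → not eligible.
Phone Allowance — status full-time ✓ (not excluded); service 691 days ≥ 180 days ✓; 37 hrs/wk < 40 ✗ → not eligible.
AD&D Coverage — status full-time ✓ (not excluded); service 691 days < 24 months (≈720 days) ✗ → not eligible.
Wellness Stipend — status full-time ✓ (not excluded); service 691 days ≥ 9 months (≈270 days) ✓; rating 2 ≥ 2 ✓ → eligible.
Adoption Assistance — status full-time ✗ (requires seasonal) → not eligible.
Education Assistance — service 691 days ≥ 1 year (≈365 days) ✓; age 45 ≥ 21 ✓; rating 2 ≥ 2 ✓; dept Support ✗ → not eligible.
Caregiver Leave — service 691 days < 2 years (≈730 days) ✗ → not eligible.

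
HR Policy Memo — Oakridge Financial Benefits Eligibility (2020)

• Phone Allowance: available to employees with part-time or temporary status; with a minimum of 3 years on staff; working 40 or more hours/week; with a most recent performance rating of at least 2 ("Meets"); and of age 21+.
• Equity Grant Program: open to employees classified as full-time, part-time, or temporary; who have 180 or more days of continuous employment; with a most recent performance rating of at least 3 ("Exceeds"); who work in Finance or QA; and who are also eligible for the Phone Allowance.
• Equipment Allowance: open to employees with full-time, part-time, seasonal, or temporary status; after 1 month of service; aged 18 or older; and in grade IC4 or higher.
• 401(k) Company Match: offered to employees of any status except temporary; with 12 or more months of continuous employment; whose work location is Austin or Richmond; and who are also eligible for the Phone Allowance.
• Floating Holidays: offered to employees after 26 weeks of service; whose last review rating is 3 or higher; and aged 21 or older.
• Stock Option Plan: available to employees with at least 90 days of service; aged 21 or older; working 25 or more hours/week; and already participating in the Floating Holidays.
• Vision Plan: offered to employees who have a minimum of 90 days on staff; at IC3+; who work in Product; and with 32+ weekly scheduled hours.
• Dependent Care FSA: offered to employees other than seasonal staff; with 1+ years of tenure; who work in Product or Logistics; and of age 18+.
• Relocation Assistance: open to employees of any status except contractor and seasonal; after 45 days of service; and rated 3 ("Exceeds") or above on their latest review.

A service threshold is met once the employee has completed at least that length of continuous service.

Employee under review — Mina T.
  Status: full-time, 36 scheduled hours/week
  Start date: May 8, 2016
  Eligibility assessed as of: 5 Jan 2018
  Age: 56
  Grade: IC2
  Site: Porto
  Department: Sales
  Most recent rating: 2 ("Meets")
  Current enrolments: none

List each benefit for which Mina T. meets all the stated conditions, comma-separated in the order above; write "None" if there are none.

Service from May 8, 2016 to 5 Jan 2018: 607 days.
Phone Allowance — status full-time ✗ (requires part-time or temporary) → not eligible.
Equity Grant Program — status full-time ✓; service 607 days ≥ 180 days ✓; rating 2 < 3 ✗ → not eligible.
Equipment Allowance — status full-time ✓; service 607 days ≥ 1 month (≈30 days) ✓; age 56 ≥ 18 ✓; grade IC2 < IC4 ✗ → not eligible.
401(k) Company Match — status full-time ✓ (not excluded); service 607 days ≥ 12 months (≈360 days) ✓; site Porto ✗ (not Austin or Richmond) → not eligible.
Floating Holidays — service 607 days ≥ 26 weeks (≈182 days) ✓; rating 2 < 3 ✗ → not eligible.
Stock Option Plan — service 607 days ≥ 90 days ✓; age 56 ≥ 21 ✓; 36 hrs/wk ≥ 25 ✓; not enrolled in Floating Holidays ✗ → not eligible.
Vision Plan — service 607 days ≥ 90 days ✓; grade IC2 < IC3 ✗ → not eligible.
Dependent Care FSA — status full-time ✓ (not excluded); service 607 days ≥ 1 year (≈365 days) ✓; dept Sales ✗ → not eligible.
Relocation Assistance — status full-time ✓ (not excluded); service 607 days ≥ 45 days ✓; rating 2 < 3 ✗ → not eligible.

None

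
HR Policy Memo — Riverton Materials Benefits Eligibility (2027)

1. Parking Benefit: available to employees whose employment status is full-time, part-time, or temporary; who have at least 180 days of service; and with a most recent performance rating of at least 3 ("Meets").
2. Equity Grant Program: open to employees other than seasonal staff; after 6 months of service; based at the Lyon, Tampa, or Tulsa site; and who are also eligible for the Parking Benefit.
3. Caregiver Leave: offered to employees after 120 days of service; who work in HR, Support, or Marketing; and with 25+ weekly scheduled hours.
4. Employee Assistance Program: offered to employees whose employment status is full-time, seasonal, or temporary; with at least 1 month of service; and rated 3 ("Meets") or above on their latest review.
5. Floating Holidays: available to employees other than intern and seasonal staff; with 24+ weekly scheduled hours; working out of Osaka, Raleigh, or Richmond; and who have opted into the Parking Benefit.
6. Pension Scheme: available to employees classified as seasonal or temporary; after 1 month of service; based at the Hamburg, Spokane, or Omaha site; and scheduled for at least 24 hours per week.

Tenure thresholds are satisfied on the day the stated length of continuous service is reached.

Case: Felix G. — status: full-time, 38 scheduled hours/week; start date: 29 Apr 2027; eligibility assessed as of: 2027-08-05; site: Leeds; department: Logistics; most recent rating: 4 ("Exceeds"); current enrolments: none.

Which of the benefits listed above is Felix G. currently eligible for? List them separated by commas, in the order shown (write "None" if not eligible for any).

Service from 29 Apr 2027 to 2027-08-05: 98 days.
Parking Benefit — status full-time ✓; service 98 days < 180 days ✗ → not eligible.
Equity Grant Program — status full-time ✓ (not excluded); service 98 days < 6 months (≈180 days) ✗ → not eligible.
Caregiver Leave — service 98 days < 120 days ✗ → not eligible.
Employee Assistance Program — status full-time ✓; service 98 days ≥ 1 month (≈30 days) ✓; rating 4 ≥ 3 ✓ → eligible.
Floating Holidays — status full-time ✓ (not excluded); 38 hrs/wk ≥ 24 ✓; site Leeds ✗ (not Osaka, Raleigh, or Richmond) → not eligible.
Pension Scheme — status full-time ✗ (requires seasonal or temporary) → not eligible.

Employee Assistance Program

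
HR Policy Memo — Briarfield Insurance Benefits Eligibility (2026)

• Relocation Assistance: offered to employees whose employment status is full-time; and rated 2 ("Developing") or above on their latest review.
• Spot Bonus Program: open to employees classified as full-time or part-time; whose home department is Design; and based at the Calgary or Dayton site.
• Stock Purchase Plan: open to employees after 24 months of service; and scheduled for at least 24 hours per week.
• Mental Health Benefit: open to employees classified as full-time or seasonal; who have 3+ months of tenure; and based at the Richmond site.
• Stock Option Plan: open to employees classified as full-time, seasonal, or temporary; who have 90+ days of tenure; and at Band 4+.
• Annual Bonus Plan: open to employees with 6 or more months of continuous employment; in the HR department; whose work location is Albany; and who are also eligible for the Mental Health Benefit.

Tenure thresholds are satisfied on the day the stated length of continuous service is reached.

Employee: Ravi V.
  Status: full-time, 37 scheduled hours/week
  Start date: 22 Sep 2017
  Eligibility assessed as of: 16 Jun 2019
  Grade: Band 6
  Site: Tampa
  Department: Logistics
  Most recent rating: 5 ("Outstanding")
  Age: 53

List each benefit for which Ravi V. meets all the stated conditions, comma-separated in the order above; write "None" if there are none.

Relocation Assistance, Stock Option Plan

Service from 22 Sep 2017 to 16 Jun 2019: 632 days.
Relocation Assistance — status full-time ✓; rating 5 ≥ 2 ✓ → eligible.
Spot Bonus Program — status full-time ✓; dept Logistics ✗ → not eligible.
Stock Purchase Plan — service 632 days < 24 months (≈720 days) ✗ → not eligible.
Mental Health Benefit — status full-time ✓; service 632 days ≥ 3 months (≈90 days) ✓; site Tampa ✗ (not Richmond) → not eligible.
Stock Option Plan — status full-time ✓; service 632 days ≥ 90 days ✓; grade Band 6 ≥ Band 4 ✓ → eligible.
Annual Bonus Plan — service 632 days ≥ 6 months (≈180 days) ✓; dept Logistics ✗ → not eligible.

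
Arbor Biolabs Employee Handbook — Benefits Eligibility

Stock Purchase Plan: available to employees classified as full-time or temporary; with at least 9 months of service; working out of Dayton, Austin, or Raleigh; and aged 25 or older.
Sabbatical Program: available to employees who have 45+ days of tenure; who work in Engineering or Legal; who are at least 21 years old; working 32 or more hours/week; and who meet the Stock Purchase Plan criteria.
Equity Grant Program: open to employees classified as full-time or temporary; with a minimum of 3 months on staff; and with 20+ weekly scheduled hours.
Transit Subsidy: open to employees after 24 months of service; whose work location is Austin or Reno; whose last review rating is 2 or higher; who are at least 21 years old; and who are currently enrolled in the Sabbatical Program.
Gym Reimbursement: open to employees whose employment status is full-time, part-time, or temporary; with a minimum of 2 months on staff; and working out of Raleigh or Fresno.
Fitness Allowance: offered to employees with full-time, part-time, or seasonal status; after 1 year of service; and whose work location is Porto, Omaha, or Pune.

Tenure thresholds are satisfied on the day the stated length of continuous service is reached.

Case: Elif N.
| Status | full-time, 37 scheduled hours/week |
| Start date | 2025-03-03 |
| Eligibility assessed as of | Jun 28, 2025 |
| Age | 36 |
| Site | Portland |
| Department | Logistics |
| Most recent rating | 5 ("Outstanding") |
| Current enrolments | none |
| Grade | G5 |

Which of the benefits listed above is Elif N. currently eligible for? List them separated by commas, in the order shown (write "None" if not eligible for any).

Equity Grant Program

Service from 2025-03-03 to Jun 28, 2025: 117 days.
Stock Purchase Plan — status full-time ✓; service 117 days < 9 months (≈270 days) ✗ → not eligible.
Sabbatical Program — service 117 days ≥ 45 days ✓; dept Logistics ✗ → not eligible.
Equity Grant Program — status full-time ✓; service 117 days ≥ 3 months (≈90 days) ✓; 37 hrs/wk ≥ 20 ✓ → eligible.
Transit Subsidy — service 117 days < 24 months (≈720 days) ✗ → not eligible.
Gym Reimbursement — status full-time ✓; service 117 days ≥ 2 months (≈60 days) ✓; site Portland ✗ (not Raleigh or Fresno) → not eligible.
Fitness Allowance — status full-time ✓; service 117 days < 1 year (≈365 days) ✗ → not eligible.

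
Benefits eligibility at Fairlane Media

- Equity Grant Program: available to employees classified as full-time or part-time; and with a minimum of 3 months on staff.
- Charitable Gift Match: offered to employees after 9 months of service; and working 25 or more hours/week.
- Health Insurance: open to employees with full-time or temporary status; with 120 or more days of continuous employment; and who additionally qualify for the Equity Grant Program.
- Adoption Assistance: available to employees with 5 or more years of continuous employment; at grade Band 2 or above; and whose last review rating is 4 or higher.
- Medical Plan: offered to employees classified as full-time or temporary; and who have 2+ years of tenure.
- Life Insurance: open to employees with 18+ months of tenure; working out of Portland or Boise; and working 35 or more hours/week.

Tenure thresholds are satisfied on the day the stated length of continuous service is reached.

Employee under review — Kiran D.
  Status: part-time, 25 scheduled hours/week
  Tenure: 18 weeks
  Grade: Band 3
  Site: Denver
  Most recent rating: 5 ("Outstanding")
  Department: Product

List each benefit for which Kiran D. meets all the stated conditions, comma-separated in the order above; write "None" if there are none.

Equity Grant Program — status part-time ✓; service 18 weeks ≥ 3 months (≈90 days) ✓ → eligible.
Charitable Gift Match — service 18 weeks < 9 months (≈270 days) ✗ → not eligible.
Health Insurance — status part-time ✗ (requires full-time or temporary) → not eligible.
Adoption Assistance — service 18 weeks < 5 years (≈1825 days) ✗ → not eligible.
Medical Plan — status part-time ✗ (requires full-time or temporary) → not eligible.
Life Insurance — service 18 weeks < 18 months (≈540 days) ✗ → not eligible.

Equity Grant Program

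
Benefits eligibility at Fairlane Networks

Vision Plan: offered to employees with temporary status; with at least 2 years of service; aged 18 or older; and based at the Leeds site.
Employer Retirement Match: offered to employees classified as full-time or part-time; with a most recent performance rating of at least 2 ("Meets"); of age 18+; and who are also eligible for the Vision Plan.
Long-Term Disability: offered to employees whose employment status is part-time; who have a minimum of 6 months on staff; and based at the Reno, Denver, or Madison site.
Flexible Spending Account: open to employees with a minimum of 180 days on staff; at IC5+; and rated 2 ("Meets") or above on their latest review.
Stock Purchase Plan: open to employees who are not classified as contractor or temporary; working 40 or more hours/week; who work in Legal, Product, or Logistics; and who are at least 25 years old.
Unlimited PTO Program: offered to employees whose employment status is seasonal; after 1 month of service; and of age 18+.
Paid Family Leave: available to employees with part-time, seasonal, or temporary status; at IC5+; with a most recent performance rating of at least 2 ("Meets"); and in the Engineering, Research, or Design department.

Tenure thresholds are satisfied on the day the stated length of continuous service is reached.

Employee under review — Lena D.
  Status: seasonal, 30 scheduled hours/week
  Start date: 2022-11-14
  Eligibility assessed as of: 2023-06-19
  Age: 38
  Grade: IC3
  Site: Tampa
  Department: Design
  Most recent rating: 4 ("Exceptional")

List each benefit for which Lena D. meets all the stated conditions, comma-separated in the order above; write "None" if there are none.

Unlimited PTO Program

Service from 2022-11-14 to 2023-06-19: 217 days.
Vision Plan — status seasonal ✗ (requires temporary) → not eligible.
Employer Retirement Match — status seasonal ✗ (requires full-time or part-time) → not eligible.
Long-Term Disability — status seasonal ✗ (requires part-time) → not eligible.
Flexible Spending Account — service 217 days ≥ 180 days ✓; grade IC3 < IC5 ✗ → not eligible.
Stock Purchase Plan — status seasonal ✓ (not excluded); 30 hrs/wk < 40 ✗ → not eligible.
Unlimited PTO Program — status seasonal ✓; service 217 days ≥ 1 month (≈30 days) ✓; age 38 ≥ 18 ✓ → eligible.
Paid Family Leave — status seasonal ✓; grade IC3 < IC5 ✗ → not eligible.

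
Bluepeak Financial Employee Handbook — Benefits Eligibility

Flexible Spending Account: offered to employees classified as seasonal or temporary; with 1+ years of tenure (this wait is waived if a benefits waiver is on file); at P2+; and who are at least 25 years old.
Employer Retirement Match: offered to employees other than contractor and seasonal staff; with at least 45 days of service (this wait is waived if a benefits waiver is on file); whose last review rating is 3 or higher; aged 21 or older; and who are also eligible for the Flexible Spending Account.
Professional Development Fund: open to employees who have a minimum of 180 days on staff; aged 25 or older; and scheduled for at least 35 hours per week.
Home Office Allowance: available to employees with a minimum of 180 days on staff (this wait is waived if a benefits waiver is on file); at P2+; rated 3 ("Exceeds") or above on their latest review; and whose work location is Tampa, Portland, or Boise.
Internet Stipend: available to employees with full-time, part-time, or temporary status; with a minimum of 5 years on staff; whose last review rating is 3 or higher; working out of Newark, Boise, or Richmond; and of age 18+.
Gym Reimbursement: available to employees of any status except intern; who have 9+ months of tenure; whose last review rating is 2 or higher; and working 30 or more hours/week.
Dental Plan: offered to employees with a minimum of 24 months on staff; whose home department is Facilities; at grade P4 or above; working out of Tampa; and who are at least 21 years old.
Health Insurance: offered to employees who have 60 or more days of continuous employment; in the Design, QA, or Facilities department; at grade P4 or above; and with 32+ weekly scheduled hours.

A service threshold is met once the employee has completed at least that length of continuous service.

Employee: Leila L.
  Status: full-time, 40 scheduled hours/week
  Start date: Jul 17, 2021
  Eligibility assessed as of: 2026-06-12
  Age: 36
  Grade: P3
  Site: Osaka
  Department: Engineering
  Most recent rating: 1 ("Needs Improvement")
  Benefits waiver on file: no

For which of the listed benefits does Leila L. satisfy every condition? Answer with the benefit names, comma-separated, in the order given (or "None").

Service from Jul 17, 2021 to 2026-06-12: 1791 days.
Flexible Spending Account — status full-time ✗ (requires seasonal or temporary) → not eligible.
Employer Retirement Match — status full-time ✓ (not excluded); no waiver, service 1791 days ≥ 45 days ✓; rating 1 < 3 ✗ → not eligible.
Professional Development Fund — service 1791 days ≥ 180 days ✓; age 36 ≥ 25 ✓; 40 hrs/wk ≥ 35 ✓ → eligible.
Home Office Allowance — no waiver, service 1791 days ≥ 180 days ✓; grade P3 ≥ P2 ✓; rating 1 < 3 ✗ → not eligible.
Internet Stipend — status full-time ✓; service 1791 days < 5 years (≈1825 days) ✗ → not eligible.
Gym Reimbursement — status full-time ✓ (not excluded); service 1791 days ≥ 9 months (≈270 days) ✓; rating 1 < 2 ✗ → not eligible.
Dental Plan — service 1791 days ≥ 24 months (≈720 days) ✓; dept Engineering ✗ → not eligible.
Health Insurance — service 1791 days ≥ 60 days ✓; dept Engineering ✗ → not eligible.

Professional Development Fund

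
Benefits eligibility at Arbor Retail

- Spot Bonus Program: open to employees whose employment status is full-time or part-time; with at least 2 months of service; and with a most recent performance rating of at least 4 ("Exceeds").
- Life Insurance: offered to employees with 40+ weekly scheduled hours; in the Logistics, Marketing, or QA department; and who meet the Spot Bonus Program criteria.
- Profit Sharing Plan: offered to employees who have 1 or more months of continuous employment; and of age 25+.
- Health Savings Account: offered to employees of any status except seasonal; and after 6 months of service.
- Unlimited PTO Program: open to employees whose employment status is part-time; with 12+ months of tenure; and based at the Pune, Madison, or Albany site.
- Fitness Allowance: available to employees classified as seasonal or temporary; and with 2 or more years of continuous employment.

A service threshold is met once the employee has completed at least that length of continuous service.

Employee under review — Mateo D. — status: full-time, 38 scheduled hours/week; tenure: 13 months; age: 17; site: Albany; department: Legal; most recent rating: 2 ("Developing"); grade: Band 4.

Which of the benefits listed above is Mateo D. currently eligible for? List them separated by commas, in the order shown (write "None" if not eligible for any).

Health Savings Account

Spot Bonus Program — status full-time ✓; service 13 months ≥ 2 months ✓; rating 2 < 4 ✗ → not eligible.
Life Insurance — 38 hrs/wk < 40 ✗ → not eligible.
Profit Sharing Plan — service 13 months ≥ 1 month ✓; age 17 < 25 ✗ → not eligible.
Health Savings Account — status full-time ✓ (not excluded); service 13 months ≥ 6 months ✓ → eligible.
Unlimited PTO Program — status full-time ✗ (requires part-time) → not eligible.
Fitness Allowance — status full-time ✗ (requires seasonal or temporary) → not eligible.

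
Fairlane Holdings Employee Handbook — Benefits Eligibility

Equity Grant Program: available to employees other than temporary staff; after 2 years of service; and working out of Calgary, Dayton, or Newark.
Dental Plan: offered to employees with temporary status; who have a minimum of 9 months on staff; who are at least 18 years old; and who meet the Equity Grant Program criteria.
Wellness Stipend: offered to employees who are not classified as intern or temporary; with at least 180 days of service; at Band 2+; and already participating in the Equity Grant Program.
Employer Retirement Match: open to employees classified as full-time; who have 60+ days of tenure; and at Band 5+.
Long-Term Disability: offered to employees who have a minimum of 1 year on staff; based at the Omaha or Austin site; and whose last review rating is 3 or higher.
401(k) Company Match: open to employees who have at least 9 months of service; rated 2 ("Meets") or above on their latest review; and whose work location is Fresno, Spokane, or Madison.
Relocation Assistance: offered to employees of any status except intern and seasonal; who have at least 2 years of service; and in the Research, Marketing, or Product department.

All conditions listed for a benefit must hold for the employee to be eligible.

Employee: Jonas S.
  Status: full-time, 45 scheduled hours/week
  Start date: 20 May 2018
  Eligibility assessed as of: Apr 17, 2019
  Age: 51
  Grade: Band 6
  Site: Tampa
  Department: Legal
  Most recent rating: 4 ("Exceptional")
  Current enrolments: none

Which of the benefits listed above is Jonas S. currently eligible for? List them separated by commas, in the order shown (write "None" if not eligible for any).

Employer Retirement Match

Service from 20 May 2018 to Apr 17, 2019: 332 days.
Equity Grant Program — status full-time ✓ (not excluded); service 332 days < 2 years (≈730 days) ✗ → not eligible.
Dental Plan — status full-time ✗ (requires temporary) → not eligible.
Wellness Stipend — status full-time ✓ (not excluded); service 332 days ≥ 180 days ✓; grade Band 6 ≥ Band 2 ✓; not enrolled in Equity Grant Program ✗ → not eligible.
Employer Retirement Match — status full-time ✓; service 332 days ≥ 60 days ✓; grade Band 6 ≥ Band 5 ✓ → eligible.
Long-Term Disability — service 332 days < 1 year (≈365 days) ✗ → not eligible.
401(k) Company Match — service 332 days ≥ 9 months (≈270 days) ✓; rating 4 ≥ 2 ✓; site Tampa ✗ (not Fresno, Spokane, or Madison) → not eligible.
Relocation Assistance — status full-time ✓ (not excluded); service 332 days < 2 years (≈730 days) ✗ → not eligible.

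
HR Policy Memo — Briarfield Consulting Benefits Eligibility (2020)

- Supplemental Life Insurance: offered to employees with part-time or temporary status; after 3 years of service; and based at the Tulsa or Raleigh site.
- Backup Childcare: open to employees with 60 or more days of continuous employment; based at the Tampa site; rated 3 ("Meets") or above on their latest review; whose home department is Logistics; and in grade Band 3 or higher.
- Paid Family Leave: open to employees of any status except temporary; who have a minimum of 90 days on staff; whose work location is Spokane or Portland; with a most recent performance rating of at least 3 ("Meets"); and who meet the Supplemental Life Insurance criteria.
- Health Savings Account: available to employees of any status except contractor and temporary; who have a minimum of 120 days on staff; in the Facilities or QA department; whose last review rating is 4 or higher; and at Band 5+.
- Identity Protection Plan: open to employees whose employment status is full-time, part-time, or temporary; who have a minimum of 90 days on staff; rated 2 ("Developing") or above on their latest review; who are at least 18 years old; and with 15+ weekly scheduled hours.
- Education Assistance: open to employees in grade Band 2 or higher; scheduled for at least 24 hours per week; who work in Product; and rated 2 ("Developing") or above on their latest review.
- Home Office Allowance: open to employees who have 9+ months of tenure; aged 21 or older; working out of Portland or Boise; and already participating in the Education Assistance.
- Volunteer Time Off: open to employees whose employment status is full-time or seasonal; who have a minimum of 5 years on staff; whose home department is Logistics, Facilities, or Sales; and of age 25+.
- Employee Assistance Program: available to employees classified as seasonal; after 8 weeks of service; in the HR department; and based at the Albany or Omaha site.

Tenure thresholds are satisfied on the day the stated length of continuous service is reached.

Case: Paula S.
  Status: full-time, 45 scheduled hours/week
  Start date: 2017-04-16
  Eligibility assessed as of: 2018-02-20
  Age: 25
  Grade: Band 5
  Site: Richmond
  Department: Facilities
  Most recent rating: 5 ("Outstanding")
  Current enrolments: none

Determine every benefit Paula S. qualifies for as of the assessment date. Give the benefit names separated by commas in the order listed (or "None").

Service from 2017-04-16 to 2018-02-20: 310 days.
Supplemental Life Insurance — status full-time ✗ (requires part-time or temporary) → not eligible.
Backup Childcare — service 310 days ≥ 60 days ✓; site Richmond ✗ (not Tampa) → not eligible.
Paid Family Leave — status full-time ✓ (not excluded); service 310 days ≥ 90 days ✓; site Richmond ✗ (not Spokane or Portland) → not eligible.
Health Savings Account — status full-time ✓ (not excluded); service 310 days ≥ 120 days ✓; dept Facilities ✓; rating 5 ≥ 4 ✓; grade Band 5 ≥ Band 5 ✓ → eligible.
Identity Protection Plan — status full-time ✓; service 310 days ≥ 90 days ✓; rating 5 ≥ 2 ✓; age 25 ≥ 18 ✓; 45 hrs/wk ≥ 15 ✓ → eligible.
Education Assistance — grade Band 5 ≥ Band 2 ✓; 45 hrs/wk ≥ 24 ✓; dept Facilities ✗ → not eligible.
Home Office Allowance — service 310 days ≥ 9 months (≈270 days) ✓; age 25 ≥ 21 ✓; site Richmond ✗ (not Portland or Boise) → not eligible.
Volunteer Time Off — status full-time ✓; service 310 days < 5 years (≈1825 days) ✗ → not eligible.
Employee Assistance Program — status full-time ✗ (requires seasonal) → not eligible.

Health Savings Account, Identity Protection Plan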